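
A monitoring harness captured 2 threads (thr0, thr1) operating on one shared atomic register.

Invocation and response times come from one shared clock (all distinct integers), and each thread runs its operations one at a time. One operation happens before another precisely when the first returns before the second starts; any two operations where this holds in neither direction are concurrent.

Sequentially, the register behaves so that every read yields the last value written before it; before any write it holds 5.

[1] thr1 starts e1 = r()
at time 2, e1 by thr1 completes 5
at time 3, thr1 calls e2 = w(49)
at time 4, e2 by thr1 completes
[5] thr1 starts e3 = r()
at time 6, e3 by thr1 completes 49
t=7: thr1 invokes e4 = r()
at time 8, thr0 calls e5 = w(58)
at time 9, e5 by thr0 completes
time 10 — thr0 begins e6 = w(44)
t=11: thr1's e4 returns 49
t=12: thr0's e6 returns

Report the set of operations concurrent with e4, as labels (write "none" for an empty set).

overlap test against e4 [7,11]: concurrent iff the interval meets 7..11
e1 [1,2]: before
e2 [3,4]: before
e3 [5,6]: before
e5 [8,9]: concurrent
e6 [10,12]: concurrent

e5, e6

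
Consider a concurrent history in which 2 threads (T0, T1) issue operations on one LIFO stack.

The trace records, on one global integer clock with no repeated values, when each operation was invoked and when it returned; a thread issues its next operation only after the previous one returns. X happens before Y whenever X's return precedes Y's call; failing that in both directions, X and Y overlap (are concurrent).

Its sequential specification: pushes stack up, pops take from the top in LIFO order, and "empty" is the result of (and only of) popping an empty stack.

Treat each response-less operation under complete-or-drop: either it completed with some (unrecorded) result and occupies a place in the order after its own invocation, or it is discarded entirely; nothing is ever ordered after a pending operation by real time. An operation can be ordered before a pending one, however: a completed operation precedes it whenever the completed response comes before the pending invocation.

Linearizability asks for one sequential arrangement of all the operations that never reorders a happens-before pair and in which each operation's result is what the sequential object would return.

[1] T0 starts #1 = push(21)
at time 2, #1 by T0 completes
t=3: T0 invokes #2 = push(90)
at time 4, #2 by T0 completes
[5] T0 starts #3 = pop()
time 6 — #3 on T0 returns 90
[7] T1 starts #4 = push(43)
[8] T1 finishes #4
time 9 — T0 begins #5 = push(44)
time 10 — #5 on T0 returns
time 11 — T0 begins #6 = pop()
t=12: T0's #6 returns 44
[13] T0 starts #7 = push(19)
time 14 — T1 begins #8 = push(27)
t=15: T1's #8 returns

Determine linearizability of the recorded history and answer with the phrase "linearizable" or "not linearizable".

witness order: #1, #2, #3, #4, #5, #6, #7, #8
after step 1 (#1 push(21)): stack <21>
after step 2 (#2 push(90)): stack <21,90>
after step 3 (#3 pop() → 90): stack <21>
after step 4 (#4 push(43)): stack <21,43>
after step 5 (#5 push(44)): stack <21,43,44>
after step 6 (#6 pop() → 44): stack <21,43>
after step 7 (#7 push(19) (pending, included)): stack <21,43,19>
after step 8 (#8 push(27)): stack <21,43,19,27>

linearizable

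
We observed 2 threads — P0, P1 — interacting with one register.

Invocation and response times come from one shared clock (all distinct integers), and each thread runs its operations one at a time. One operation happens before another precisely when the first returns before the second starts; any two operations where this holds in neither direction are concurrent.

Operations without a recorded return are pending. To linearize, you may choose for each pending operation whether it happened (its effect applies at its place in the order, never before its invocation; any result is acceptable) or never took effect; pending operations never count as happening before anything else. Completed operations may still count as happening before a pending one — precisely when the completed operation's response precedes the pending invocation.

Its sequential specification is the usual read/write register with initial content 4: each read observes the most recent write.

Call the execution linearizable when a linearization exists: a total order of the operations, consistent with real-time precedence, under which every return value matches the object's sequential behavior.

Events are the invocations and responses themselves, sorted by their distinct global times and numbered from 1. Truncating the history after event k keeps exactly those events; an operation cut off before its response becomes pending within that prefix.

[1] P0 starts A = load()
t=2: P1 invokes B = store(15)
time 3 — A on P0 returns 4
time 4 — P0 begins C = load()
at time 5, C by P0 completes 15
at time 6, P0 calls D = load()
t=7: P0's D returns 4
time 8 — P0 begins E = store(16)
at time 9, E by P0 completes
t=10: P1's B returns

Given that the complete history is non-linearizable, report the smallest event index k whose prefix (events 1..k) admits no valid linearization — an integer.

7

events 1..6 are still linearizable — one witness is A, B, C:
after step 1 (A load() → 4): value 4
after step 2 (B store(15) (pending, included)): value 15
after step 3 (C load() → 15): value 15
at event 7 (D's time-7 response) nothing linearizes any more
no escape via the 1 pending operation (B): every completion choice fails
for example A, C, D (pending dropped) fails at step 2: C load() → 15 is not legal there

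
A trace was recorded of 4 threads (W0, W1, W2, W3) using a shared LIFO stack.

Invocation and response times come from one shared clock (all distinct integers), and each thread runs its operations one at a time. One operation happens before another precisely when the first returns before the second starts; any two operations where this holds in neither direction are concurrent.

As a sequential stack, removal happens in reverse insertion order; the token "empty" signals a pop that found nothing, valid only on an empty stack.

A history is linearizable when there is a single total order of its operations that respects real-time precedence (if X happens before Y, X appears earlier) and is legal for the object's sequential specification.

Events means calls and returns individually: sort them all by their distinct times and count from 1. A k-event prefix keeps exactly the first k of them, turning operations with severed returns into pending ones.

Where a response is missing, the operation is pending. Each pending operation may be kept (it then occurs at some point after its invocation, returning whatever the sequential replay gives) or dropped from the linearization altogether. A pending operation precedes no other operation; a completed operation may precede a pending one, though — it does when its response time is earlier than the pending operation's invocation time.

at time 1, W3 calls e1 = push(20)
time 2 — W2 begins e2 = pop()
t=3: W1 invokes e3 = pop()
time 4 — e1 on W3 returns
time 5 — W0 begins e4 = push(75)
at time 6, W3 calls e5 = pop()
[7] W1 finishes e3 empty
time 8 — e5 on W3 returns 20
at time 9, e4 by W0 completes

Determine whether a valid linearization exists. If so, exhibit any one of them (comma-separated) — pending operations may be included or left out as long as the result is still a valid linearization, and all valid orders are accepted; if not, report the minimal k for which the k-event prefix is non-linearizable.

step 1: e1 push(20) — stack <20>
step 2: e4 push(75) — stack <20,75>
step 3: e2 pop() (pending, included) — stack <20>
step 4: e5 pop() → 20 — stack <>
step 5: e3 pop() → empty — stack <>

linearizable — witness: e1, e4, e2, e5, e3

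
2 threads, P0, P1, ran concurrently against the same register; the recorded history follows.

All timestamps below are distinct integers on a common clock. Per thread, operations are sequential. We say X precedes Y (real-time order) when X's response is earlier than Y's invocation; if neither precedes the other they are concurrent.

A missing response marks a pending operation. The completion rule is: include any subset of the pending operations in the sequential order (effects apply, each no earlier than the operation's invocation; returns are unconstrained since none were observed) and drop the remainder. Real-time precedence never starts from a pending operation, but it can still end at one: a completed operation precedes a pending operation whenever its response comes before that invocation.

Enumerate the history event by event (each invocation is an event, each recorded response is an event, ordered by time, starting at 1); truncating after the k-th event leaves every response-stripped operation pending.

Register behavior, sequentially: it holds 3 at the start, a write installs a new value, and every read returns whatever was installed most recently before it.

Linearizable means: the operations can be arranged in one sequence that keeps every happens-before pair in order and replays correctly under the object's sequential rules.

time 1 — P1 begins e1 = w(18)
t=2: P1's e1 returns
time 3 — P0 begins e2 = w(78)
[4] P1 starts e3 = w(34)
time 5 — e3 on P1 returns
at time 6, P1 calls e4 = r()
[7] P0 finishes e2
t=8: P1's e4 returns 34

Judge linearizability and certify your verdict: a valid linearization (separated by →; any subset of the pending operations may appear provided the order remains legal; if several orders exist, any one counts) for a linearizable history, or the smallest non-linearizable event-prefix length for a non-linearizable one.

linearizable — witness: e1 → e2 → e3 → e4

after step 1 (e1 w(18)): value 18
after step 2 (e2 w(78)): value 78
after step 3 (e3 w(34)): value 34
after step 4 (e4 r() → 34): value 34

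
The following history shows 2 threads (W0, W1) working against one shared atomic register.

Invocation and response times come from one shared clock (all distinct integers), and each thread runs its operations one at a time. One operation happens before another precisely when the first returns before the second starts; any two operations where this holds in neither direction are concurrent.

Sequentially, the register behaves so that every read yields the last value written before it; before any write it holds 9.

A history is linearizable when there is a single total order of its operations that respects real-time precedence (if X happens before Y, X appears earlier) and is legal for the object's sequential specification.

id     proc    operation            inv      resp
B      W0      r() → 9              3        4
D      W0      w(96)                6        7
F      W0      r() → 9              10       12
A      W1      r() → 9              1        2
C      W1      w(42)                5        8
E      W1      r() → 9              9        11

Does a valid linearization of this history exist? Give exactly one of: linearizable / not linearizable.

the violation lands at event 11, E's response at time 11: events 1..10 linearize, events 1..11 do not
all 2 real-time-respecting orders fail — 5 completed atomic register operations, no legal replay
no escape via the 1 pending operation (F): every completion choice fails
sample order A, B, C, D, E (pending dropped) stalls at step 5 — E r() → 9 has no legal effect
sample order A, B, D, C, E (pending dropped) stalls at step 5 — E r() → 9 has no legal effect

not linearizable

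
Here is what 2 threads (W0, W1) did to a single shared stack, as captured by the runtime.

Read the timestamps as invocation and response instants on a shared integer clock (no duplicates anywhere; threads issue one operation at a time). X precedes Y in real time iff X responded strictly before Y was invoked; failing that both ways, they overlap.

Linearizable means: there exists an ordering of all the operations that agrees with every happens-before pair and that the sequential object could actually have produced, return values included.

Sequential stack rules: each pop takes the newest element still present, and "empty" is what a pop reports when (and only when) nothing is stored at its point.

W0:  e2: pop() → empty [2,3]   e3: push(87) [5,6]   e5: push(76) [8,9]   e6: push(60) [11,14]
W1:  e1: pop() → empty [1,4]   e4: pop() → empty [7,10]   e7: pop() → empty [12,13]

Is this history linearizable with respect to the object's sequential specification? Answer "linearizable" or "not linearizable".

not linearizable

events 1..9 are fine; event 10 — the response of e4 at time 10 — makes the prefix non-linearizable
no legal order exists: 4 real-time-consistent candidates over 5 completed stack operations, all rejected
e.g. e1, e2, e3, e4, e5: illegal at step 4, since e4 pop() → empty cannot apply there
e.g. e1, e2, e3, e5, e4: illegal at step 5, since e4 pop() → empty cannot apply there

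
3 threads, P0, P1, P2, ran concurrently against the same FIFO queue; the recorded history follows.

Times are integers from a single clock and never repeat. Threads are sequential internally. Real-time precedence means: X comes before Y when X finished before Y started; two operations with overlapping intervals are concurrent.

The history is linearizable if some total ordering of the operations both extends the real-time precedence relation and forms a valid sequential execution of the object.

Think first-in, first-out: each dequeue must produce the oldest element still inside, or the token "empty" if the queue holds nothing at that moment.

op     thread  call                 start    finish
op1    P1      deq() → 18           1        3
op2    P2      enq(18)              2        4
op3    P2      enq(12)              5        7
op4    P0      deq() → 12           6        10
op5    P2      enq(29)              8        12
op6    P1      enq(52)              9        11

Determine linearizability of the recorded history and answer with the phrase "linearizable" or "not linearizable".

witness order: op2, op1, op3, op4, op5, op6
after step 1 (op2 enq(18)): queue <18>
after step 2 (op1 deq() → 18): queue <>
after step 3 (op3 enq(12)): queue <12>
after step 4 (op4 deq() → 12): queue <>
after step 5 (op5 enq(29)): queue <29>
after step 6 (op6 enq(52)): queue <29,52>

linearizable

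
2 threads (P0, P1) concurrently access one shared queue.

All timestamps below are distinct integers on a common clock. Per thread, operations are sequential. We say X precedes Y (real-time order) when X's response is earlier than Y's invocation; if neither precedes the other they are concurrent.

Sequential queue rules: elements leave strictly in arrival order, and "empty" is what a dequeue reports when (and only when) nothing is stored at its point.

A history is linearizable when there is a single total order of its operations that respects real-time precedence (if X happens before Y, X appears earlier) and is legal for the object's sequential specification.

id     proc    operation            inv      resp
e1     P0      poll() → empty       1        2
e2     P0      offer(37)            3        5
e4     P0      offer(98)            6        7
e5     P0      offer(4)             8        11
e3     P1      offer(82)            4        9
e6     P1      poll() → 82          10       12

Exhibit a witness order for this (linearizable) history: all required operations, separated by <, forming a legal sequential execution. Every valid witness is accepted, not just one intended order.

e1 < e3 < e2 < e4 < e5 < e6

step 1: e1 poll() → empty — queue <>
step 2: e3 offer(82) — queue <82>
step 3: e2 offer(37) — queue <82,37>
step 4: e4 offer(98) — queue <82,37,98>
step 5: e5 offer(4) — queue <82,37,98,4>
step 6: e6 poll() → 82 — queue <37,98,4>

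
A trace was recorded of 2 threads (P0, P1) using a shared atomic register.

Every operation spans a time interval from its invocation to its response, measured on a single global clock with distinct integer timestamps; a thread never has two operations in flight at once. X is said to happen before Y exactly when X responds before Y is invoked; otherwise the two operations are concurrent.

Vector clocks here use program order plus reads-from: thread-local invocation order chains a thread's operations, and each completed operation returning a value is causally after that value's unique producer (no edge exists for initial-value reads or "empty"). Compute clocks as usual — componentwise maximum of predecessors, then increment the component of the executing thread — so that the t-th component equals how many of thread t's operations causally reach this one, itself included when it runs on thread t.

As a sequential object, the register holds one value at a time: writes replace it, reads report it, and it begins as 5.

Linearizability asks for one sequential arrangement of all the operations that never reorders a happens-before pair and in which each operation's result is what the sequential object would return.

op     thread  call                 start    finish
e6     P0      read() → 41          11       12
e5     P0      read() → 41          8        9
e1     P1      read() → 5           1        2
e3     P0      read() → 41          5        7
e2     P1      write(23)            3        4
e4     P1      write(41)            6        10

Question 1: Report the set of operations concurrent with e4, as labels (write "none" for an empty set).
concurrent with e4 ([6,10]): every op whose interval crosses 6..10
e1 [1,2]: before
e2 [3,4]: before
e3 [5,7]: concurrent
e5 [8,9]: concurrent
e6 [11,12]: after

e3, e5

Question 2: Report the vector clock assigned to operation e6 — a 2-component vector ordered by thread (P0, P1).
VC(e1, invoked at 1): no causal predecessors; +1 on P1 → (0, 1)
invoked at 3, e2 merges VC(e1)=(0, 1) and bumps P1's slot → (0, 2)
invoked at 6, e4 merges VC(e2)=(0, 2) and bumps P1's slot → (0, 3)
invoked at 5, e3 merges VC(e4)=(0, 3) and bumps P0's slot → (1, 3)
invoked at 8, e5 merges VC(e3)=(1, 3), VC(e4)=(0, 3) and bumps P0's slot → (2, 3)
invoked at 11, e6 merges VC(e4)=(0, 3), VC(e5)=(2, 3) and bumps P0's slot → (3, 3)
target: VC(e6) = (3, 3)

(3, 3)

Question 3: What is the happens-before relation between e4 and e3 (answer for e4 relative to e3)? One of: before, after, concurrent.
e4 spans [6,10], e3 spans [5,7]
the intervals overlap in both directions

concurrent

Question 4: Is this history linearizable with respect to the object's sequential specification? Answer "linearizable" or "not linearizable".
a witness: e1, e2, e4, e3, e5, e6
after step 1 (e1 read() → 5): value 5
after step 2 (e2 write(23)): value 23
after step 3 (e4 write(41)): value 41
after step 4 (e3 read() → 41): value 41
after step 5 (e5 read() → 41): value 41
after step 6 (e6 read() → 41): value 41

linearizable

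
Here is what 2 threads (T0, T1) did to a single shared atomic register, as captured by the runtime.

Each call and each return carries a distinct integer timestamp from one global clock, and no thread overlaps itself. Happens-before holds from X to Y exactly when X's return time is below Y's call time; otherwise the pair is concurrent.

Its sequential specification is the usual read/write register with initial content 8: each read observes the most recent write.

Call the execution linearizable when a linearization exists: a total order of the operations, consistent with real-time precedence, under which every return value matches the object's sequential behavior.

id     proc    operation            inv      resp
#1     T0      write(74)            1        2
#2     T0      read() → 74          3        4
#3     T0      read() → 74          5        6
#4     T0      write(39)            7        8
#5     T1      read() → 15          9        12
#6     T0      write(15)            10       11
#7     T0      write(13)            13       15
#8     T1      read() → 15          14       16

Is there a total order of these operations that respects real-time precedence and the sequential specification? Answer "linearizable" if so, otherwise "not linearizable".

a witness: #1, #2, #3, #4, #6, #5, #8, #7
after step 1 (#1 write(74)): value 74
after step 2 (#2 read() → 74): value 74
after step 3 (#3 read() → 74): value 74
after step 4 (#4 write(39)): value 39
after step 5 (#6 write(15)): value 15
after step 6 (#5 read() → 15): value 15
after step 7 (#8 read() → 15): value 15
after step 8 (#7 write(13)): value 13

linearizable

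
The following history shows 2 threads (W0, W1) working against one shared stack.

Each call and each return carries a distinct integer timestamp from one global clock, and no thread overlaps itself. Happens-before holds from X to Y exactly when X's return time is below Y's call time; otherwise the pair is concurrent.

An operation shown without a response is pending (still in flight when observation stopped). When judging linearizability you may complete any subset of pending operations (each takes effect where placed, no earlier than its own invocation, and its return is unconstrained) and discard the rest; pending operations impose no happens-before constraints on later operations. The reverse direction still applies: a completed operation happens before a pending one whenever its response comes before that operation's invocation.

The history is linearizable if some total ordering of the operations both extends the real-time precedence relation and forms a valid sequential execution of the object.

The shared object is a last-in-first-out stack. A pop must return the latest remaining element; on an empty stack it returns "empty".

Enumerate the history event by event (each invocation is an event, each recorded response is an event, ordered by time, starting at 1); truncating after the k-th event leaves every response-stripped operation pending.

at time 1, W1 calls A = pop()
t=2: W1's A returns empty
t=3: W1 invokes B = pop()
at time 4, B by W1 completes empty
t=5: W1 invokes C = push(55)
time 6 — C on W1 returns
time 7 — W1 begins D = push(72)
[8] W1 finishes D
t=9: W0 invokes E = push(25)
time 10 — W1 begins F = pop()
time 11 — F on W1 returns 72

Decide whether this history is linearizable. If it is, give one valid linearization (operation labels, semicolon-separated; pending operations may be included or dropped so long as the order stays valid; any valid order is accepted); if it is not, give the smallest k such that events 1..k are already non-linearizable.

after step 1 (A pop() → empty): stack <>
after step 2 (B pop() → empty): stack <>
after step 3 (C push(55)): stack <55>
after step 4 (D push(72)): stack <55,72>
after step 5 (F pop() → 72): stack <55>

linearizable — witness: A; B; C; D; F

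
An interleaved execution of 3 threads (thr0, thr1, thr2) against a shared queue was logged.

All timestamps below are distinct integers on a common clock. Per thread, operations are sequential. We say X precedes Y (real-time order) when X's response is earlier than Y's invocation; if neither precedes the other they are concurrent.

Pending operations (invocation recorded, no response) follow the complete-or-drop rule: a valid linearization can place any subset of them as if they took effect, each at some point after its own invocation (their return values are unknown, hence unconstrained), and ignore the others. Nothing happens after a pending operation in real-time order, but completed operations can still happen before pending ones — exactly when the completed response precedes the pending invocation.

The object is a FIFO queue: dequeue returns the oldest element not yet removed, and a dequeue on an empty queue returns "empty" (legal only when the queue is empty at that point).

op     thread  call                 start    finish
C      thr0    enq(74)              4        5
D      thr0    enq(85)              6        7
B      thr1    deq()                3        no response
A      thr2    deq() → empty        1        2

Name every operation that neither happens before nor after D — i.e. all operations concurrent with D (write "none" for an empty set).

B

overlap test against D [6,7]: concurrent iff the interval meets 6..7
A [1,2]: before
B [3,…): concurrent
C [4,5]: before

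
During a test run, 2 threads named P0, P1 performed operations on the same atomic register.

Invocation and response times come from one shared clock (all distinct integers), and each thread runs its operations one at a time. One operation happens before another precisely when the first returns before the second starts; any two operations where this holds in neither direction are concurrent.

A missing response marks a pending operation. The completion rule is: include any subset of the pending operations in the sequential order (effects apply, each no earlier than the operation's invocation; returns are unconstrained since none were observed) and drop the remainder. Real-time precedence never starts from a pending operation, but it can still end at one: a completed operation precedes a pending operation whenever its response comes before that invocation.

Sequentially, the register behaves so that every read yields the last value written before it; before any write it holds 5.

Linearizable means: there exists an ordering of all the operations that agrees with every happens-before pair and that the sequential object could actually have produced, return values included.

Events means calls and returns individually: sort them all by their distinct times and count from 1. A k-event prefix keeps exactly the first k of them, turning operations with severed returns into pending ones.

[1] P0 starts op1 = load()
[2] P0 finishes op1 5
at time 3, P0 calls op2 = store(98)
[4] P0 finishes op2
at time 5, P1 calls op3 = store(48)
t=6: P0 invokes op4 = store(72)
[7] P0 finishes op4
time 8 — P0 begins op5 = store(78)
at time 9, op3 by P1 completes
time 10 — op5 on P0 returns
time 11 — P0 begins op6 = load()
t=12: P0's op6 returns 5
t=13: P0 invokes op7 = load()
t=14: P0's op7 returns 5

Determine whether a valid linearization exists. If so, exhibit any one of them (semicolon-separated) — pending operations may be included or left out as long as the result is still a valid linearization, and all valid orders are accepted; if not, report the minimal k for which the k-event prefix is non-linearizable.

not linearizable — minimal violating prefix: 12 events

the violation lands at event 12, op6's response at time 12: events 1..11 linearize, events 1..12 do not
the 6 completed operations admit 3 real-time orders; each fails the atomic register replay
one such order, op1, op2, op3, op4, op5, op6, breaks at step 6 where op6 load() → 5 is illegal
one such order, op1, op2, op4, op3, op5, op6, breaks at step 6 where op6 load() → 5 is illegal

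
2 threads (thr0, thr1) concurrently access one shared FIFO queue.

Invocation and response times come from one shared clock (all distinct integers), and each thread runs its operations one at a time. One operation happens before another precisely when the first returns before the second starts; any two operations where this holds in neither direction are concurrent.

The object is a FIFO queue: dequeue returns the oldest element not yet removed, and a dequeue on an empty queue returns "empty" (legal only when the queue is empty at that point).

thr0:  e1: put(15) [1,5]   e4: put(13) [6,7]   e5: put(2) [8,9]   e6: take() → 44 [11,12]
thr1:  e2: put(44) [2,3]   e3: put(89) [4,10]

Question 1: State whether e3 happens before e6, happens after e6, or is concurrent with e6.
e3 spans [4,10], e6 spans [11,12]
resp(e3)=10 < inv(e6)=11

before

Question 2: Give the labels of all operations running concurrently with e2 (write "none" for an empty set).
e2 spans [2,3]; an op avoiding the whole window 2..3 is ordered, any other is concurrent
e1 [1,5]: concurrent
e3 [4,10]: after
e4 [6,7]: after
e5 [8,9]: after
e6 [11,12]: after

e1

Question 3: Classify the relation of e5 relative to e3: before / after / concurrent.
e5 spans [8,9], e3 spans [4,10]
the intervals overlap in both directions

concurrent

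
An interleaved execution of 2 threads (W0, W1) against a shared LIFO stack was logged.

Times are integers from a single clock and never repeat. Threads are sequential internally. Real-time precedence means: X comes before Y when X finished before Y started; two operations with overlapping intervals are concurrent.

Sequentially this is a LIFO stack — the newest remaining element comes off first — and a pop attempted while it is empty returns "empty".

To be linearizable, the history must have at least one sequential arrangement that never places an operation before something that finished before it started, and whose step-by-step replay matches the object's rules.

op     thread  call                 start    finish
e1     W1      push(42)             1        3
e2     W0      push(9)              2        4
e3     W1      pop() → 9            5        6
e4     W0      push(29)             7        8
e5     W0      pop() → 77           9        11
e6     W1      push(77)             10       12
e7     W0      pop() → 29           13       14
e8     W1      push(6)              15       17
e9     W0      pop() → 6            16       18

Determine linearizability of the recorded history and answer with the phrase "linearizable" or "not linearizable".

linearizable

one valid linearization: e1, e2, e3, e4, e6, e5, e7, e8, e9
after step 1 (e1 push(42)): stack <42>
after step 2 (e2 push(9)): stack <42,9>
after step 3 (e3 pop() → 9): stack <42>
after step 4 (e4 push(29)): stack <42,29>
after step 5 (e6 push(77)): stack <42,29,77>
after step 6 (e5 pop() → 77): stack <42,29>
after step 7 (e7 pop() → 29): stack <42>
after step 8 (e8 push(6)): stack <42,6>
after step 9 (e9 pop() → 6): stack <42>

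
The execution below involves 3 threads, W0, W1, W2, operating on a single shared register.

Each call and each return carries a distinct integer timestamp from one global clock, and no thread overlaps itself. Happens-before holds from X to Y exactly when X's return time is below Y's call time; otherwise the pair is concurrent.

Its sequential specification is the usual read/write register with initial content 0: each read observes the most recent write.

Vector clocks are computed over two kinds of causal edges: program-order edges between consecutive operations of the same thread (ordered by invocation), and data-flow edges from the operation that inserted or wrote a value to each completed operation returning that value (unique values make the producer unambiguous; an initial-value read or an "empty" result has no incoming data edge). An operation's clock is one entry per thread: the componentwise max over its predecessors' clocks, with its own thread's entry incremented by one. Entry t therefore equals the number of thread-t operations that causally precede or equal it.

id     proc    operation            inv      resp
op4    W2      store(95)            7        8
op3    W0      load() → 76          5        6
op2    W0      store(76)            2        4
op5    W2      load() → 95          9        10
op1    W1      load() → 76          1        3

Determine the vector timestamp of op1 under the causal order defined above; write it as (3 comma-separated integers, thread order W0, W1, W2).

no predecessors for op4 (invoked 7): W2 increments from zero → (0, 0, 1)
no predecessors for op2 (invoked 2): W0 increments from zero → (1, 0, 0)
invoked at 9, op5 merges VC(op4)=(0, 0, 1) and bumps W2's slot → (0, 0, 2)
invoked at 1, op1 merges VC(op2)=(1, 0, 0) and bumps W1's slot → (1, 1, 0)
invoked at 5, op3 merges VC(op2)=(1, 0, 0) and bumps W0's slot → (2, 0, 0)
target: VC(op1) = (1, 1, 0)

(1, 1, 0)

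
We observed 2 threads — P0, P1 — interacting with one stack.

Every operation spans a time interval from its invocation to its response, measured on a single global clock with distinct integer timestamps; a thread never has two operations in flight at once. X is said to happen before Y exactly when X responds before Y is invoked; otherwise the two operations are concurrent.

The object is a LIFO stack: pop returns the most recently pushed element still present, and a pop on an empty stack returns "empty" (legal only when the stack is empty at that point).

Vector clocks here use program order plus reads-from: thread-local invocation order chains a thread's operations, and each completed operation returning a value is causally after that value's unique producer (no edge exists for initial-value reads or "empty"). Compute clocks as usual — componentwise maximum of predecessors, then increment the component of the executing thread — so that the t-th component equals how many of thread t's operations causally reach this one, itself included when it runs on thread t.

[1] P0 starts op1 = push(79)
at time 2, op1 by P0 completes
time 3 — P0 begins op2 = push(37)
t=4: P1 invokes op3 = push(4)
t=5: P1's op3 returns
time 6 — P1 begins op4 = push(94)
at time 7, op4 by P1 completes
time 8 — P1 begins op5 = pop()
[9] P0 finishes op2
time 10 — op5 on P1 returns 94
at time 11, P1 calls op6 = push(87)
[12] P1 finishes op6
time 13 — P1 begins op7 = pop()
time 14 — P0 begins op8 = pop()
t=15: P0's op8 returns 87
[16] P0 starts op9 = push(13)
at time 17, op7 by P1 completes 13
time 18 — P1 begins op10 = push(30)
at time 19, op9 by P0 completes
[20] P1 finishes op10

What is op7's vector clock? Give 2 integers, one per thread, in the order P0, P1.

no predecessors for op3 (invoked 4): P1 increments from zero → (0, 1)
no predecessors for op1 (invoked 1): P0 increments from zero → (1, 0)
op4 (invocation 6): componentwise max over VC(op3)=(0, 1), +1 at P1, giving (0, 2)
op2 (invocation 3): componentwise max over VC(op1)=(1, 0), +1 at P0, giving (2, 0)
op5 (invocation 8): componentwise max over VC(op4)=(0, 2), +1 at P1, giving (0, 3)
op6 (invocation 11): componentwise max over VC(op5)=(0, 3), +1 at P1, giving (0, 4)
op8 (invocation 14): componentwise max over VC(op2)=(2, 0), VC(op6)=(0, 4), +1 at P0, giving (3, 4)
op9 (invocation 16): componentwise max over VC(op8)=(3, 4), +1 at P0, giving (4, 4)
op7 (invocation 13): componentwise max over VC(op6)=(0, 4), VC(op9)=(4, 4), +1 at P1, giving (4, 5)
op10 (invocation 18): componentwise max over VC(op7)=(4, 5), +1 at P1, giving (4, 6)
target: VC(op7) = (4, 5)

(4, 5)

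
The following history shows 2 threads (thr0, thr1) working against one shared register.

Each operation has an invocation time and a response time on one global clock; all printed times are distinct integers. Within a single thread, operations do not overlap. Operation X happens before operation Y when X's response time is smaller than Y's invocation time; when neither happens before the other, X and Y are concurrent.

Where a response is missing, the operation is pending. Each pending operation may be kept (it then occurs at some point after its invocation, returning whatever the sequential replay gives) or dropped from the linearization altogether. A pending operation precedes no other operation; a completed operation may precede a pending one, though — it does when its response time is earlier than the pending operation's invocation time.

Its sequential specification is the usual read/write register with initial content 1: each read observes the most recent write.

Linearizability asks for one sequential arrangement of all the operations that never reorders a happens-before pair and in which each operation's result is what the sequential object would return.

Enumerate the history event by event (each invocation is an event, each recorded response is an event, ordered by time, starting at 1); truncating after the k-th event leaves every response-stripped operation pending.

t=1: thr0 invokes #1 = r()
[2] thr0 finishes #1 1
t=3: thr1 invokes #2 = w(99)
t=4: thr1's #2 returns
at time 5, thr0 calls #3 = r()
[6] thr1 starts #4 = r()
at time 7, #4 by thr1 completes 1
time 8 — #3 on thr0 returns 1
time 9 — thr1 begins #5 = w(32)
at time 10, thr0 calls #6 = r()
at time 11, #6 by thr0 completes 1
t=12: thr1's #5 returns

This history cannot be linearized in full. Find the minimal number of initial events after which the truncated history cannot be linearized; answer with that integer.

7

a valid linearization of events 1..6 exists, for instance #1, #2:
1. #1 r() → 1, leaving value 1
2. #2 w(99), leaving value 99
include event 7 — #4 responding at 7 — and every candidate order breaks
include/drop combinations of the 1 pending operation (#3) were all tried; none helps
for example #1, #2, #4 (pending dropped) fails at step 3: #4 r() → 1 is not legal there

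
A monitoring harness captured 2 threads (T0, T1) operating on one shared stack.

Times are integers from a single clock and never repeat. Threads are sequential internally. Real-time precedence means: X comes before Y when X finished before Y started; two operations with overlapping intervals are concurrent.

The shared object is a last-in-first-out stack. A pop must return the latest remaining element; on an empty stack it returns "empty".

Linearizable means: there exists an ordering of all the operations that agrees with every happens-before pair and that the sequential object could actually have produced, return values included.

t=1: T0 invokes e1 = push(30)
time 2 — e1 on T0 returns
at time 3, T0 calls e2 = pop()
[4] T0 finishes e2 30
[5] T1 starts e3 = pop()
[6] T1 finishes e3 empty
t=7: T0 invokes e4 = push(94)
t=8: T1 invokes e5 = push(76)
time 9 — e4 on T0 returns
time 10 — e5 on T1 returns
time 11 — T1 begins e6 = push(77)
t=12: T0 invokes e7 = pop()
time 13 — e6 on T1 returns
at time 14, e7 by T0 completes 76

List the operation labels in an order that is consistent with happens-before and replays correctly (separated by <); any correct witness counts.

e1 < e2 < e3 < e4 < e5 < e7 < e6

1. e1 push(30), leaving stack <30>
2. e2 pop() → 30, leaving stack <>
3. e3 pop() → empty, leaving stack <>
4. e4 push(94), leaving stack <94>
5. e5 push(76), leaving stack <94,76>
6. e7 pop() → 76, leaving stack <94>
7. e6 push(77), leaving stack <94,77>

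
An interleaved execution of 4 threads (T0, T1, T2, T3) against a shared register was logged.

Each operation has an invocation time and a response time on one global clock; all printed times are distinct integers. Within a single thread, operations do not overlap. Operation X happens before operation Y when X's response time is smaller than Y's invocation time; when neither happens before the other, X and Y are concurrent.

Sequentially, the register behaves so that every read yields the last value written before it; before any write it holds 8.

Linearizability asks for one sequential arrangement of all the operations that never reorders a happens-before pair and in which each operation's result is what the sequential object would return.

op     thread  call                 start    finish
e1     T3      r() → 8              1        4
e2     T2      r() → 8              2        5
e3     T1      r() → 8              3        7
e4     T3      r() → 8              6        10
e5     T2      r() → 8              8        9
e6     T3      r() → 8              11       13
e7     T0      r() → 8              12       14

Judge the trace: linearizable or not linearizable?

one valid linearization: e1, e2, e3, e4, e5, e6, e7
after step 1 (e1 r() → 8): value 8
after step 2 (e2 r() → 8): value 8
after step 3 (e3 r() → 8): value 8
after step 4 (e4 r() → 8): value 8
after step 5 (e5 r() → 8): value 8
after step 6 (e6 r() → 8): value 8
after step 7 (e7 r() → 8): value 8

linearizable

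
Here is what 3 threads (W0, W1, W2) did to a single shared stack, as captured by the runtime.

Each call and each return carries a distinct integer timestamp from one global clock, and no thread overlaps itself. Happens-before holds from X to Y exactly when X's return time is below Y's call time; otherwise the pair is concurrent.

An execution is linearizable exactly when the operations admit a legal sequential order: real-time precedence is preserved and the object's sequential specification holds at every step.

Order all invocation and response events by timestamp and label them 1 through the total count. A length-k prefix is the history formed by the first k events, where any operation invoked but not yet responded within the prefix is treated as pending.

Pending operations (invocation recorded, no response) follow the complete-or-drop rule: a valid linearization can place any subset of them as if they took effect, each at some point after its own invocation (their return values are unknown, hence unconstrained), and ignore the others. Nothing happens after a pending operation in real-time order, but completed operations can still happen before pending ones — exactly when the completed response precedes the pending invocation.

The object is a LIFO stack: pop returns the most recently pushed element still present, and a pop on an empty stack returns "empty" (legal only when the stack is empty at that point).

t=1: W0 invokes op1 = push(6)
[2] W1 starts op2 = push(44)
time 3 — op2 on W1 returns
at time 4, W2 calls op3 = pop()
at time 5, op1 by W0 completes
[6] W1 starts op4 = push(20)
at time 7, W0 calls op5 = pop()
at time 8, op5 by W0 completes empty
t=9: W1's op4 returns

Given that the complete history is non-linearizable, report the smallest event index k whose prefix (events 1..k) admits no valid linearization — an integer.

8

a valid linearization of events 1..7 exists, for instance op1, op2:
step 1: op1 push(6) — stack <6>
step 2: op2 push(44) — stack <6,44>
once event 8 joins (op5's response, time 8), exhaustive search finds no witness
including or dropping the 2 pending operations (op3, op4) in any combination fails
sample order op1, op2, op5 (pending dropped) stalls at step 3 — op5 pop() → empty has no legal effect
sample order op2, op1, op5 (pending dropped) stalls at step 3 — op5 pop() → empty has no legal effect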